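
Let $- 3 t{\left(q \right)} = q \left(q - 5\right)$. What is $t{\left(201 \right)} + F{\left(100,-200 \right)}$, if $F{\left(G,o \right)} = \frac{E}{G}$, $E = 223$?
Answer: $- \frac{1312977}{100} \approx -13130.0$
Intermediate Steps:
$F{\left(G,o \right)} = \frac{223}{G}$
$t{\left(q \right)} = - \frac{q \left(-5 + q\right)}{3}$ ($t{\left(q \right)} = - \frac{q \left(q - 5\right)}{3} = - \frac{q \left(-5 + q\right)}{3}$)
$t{\left(201 \right)} + F{\left(100,-200 \right)} = \frac{1}{3} \cdot 201 \left(5 - 201\right) + \frac{223}{100} = \frac{1}{3} \cdot 201 \left(5 - 201\right) + 223 \cdot \frac{1}{100} = \frac{1}{3} \cdot 201 \left(-196\right) + \frac{223}{100} = -13132 + \frac{223}{100} = - \frac{1312977}{100}$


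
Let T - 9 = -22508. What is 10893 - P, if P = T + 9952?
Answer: 23440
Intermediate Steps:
T = -22499 (T = 9 - 22508 = -22499)
P = -12547 (P = -22499 + 9952 = -12547)
10893 - P = 10893 - 1*(-12547) = 10893 + 12547 = 23440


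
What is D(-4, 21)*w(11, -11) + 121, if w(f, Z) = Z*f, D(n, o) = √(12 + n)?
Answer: 121 - 242*√2 ≈ -221.24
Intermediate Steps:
D(-4, 21)*w(11, -11) + 121 = √(12 - 4)*(-11*11) + 121 = √8*(-121) + 121 = (2*√2)*(-121) + 121 = -242*√2 + 121 = 121 - 242*√2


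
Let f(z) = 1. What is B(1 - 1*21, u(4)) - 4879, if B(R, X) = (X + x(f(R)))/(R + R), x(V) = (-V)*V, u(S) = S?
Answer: -195163/40 ≈ -4879.1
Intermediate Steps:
x(V) = -V²
B(R, X) = (-1 + X)/(2*R) (B(R, X) = (X - 1*1²)/(R + R) = (X - 1*1)/((2*R)) = (X - 1)*(1/(2*R)) = (-1 + X)*(1/(2*R)) = (-1 + X)/(2*R))
B(1 - 1*21, u(4)) - 4879 = (-1 + 4)/(2*(1 - 1*21)) - 4879 = (½)*3/(1 - 21) - 4879 = (½)*3/(-20) - 4879 = (½)*(-1/20)*3 - 4879 = -3/40 - 4879 = -195163/40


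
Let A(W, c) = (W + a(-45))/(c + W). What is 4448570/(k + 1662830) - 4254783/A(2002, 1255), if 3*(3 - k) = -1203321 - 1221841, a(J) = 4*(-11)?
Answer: -102737214569963511/14515948238 ≈ -7.0775e+6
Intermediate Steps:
a(J) = -44
A(W, c) = (-44 + W)/(W + c) (A(W, c) = (W - 44)/(c + W) = (-44 + W)/(W + c))
k = 2425171/3 (k = 3 - (-1203321 - 1221841)/3 = 3 - 1/3*(-2425162) = 3 + 2425162/3 = 2425171/3 ≈ 8.0839e+5)
4448570/(k + 1662830) - 4254783/A(2002, 1255) = 4448570/(2425171/3 + 1662830) - 4254783*(2002 + 1255)/(-44 + 2002) = 4448570/(7413661/3) - 4254783/(1958/3257) = 4448570*(3/7413661) - 4254783/((1/3257)*1958) = 13345710/7413661 - 4254783/1958/3257 = 13345710/7413661 - 4254783*3257/1958 = 13345710/7413661 - 13857828231/1958 = -102737214569963511/14515948238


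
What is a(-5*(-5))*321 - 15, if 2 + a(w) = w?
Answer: 7368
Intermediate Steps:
a(w) = -2 + w
a(-5*(-5))*321 - 15 = (-2 - 5*(-5))*321 - 15 = (-2 + 25)*321 - 15 = 23*321 - 15 = 7383 - 15 = 7368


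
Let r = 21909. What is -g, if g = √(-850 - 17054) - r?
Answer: 21909 - 4*I*√1119 ≈ 21909.0 - 133.81*I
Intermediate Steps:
g = -21909 + 4*I*√1119 (g = √(-850 - 17054) - 1*21909 = √(-17904) - 21909 = 4*I*√1119 - 21909 = -21909 + 4*I*√1119 ≈ -21909.0 + 133.81*I)
-g = -(-21909 + 4*I*√1119) = 21909 - 4*I*√1119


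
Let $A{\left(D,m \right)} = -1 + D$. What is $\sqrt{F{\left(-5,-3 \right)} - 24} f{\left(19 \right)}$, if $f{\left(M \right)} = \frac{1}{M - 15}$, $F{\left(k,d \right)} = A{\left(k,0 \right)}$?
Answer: $\frac{i \sqrt{30}}{4} \approx 1.3693 i$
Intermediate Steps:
$F{\left(k,d \right)} = -1 + k$
$f{\left(M \right)} = \frac{1}{-15 + M}$
$\sqrt{F{\left(-5,-3 \right)} - 24} f{\left(19 \right)} = \frac{\sqrt{\left(-1 - 5\right) - 24}}{-15 + 19} = \frac{\sqrt{-6 - 24}}{4} = \sqrt{-30} \cdot \frac{1}{4} = i \sqrt{30} \cdot \frac{1}{4} = \frac{i \sqrt{30}}{4}$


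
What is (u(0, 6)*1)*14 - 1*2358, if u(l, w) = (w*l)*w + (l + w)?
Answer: -2274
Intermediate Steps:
u(l, w) = l + w + l*w² (u(l, w) = (l*w)*w + (l + w) = l*w² + (l + w) = l + w + l*w²)
(u(0, 6)*1)*14 - 1*2358 = ((0 + 6 + 0*6²)*1)*14 - 1*2358 = ((0 + 6 + 0*36)*1)*14 - 2358 = ((0 + 6 + 0)*1)*14 - 2358 = (6*1)*14 - 2358 = 6*14 - 2358 = 84 - 2358 = -2274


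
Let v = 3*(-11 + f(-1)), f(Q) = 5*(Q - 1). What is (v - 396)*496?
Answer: -227664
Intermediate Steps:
f(Q) = -5 + 5*Q (f(Q) = 5*(-1 + Q) = -5 + 5*Q)
v = -63 (v = 3*(-11 + (-5 + 5*(-1))) = 3*(-11 + (-5 - 5)) = 3*(-11 - 10) = 3*(-21) = -63)
(v - 396)*496 = (-63 - 396)*496 = -459*496 = -227664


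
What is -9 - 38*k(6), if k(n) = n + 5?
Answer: -427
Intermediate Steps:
k(n) = 5 + n
-9 - 38*k(6) = -9 - 38*(5 + 6) = -9 - 38*11 = -9 - 418 = -427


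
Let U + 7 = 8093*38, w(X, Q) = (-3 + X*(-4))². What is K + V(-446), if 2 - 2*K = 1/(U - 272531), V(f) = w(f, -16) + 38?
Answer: 222014623999/69992 ≈ 3.1720e+6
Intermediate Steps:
w(X, Q) = (-3 - 4*X)²
U = 307527 (U = -7 + 8093*38 = -7 + 307534 = 307527)
V(f) = 38 + (3 + 4*f)² (V(f) = (3 + 4*f)² + 38 = 38 + (3 + 4*f)²)
K = 69991/69992 (K = 1 - 1/(2*(307527 - 272531)) = 1 - ½/34996 = 1 - ½*1/34996 = 1 - 1/69992 = 69991/69992 ≈ 0.99999)
K + V(-446) = 69991/69992 + (38 + (3 + 4*(-446))²) = 69991/69992 + (38 + (3 - 1784)²) = 69991/69992 + (38 + (-1781)²) = 69991/69992 + (38 + 3171961) = 69991/69992 + 3171999 = 222014623999/69992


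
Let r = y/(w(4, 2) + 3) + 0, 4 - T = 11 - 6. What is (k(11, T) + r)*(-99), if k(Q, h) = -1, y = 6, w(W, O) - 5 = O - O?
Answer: 99/4 ≈ 24.750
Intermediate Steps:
w(W, O) = 5 (w(W, O) = 5 + (O - O) = 5 + 0 = 5)
T = -1 (T = 4 - (11 - 6) = 4 - 1*5 = 4 - 5 = -1)
r = 3/4 (r = 6/(5 + 3) + 0 = 6/8 + 0 = 6*(1/8) + 0 = 3/4 + 0 = 3/4 ≈ 0.75000)
(k(11, T) + r)*(-99) = (-1 + 3/4)*(-99) = -1/4*(-99) = 99/4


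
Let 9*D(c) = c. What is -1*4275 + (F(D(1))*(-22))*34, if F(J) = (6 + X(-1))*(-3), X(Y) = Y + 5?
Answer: 18165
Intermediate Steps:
D(c) = c/9
X(Y) = 5 + Y
F(J) = -30 (F(J) = (6 + (5 - 1))*(-3) = (6 + 4)*(-3) = 10*(-3) = -30)
-1*4275 + (F(D(1))*(-22))*34 = -1*4275 - 30*(-22)*34 = -4275 + 660*34 = -4275 + 22440 = 18165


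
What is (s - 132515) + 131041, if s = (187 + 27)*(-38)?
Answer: -9606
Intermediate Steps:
s = -8132 (s = 214*(-38) = -8132)
(s - 132515) + 131041 = (-8132 - 132515) + 131041 = -140647 + 131041 = -9606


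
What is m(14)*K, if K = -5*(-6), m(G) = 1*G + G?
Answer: 840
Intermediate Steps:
m(G) = 2*G (m(G) = G + G = 2*G)
K = 30
m(14)*K = (2*14)*30 = 28*30 = 840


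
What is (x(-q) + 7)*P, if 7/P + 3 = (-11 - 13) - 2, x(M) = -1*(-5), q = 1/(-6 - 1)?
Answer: -84/29 ≈ -2.8966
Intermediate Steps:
q = -⅐ (q = 1/(-7) = -⅐ ≈ -0.14286)
x(M) = 5
P = -7/29 (P = 7/(-3 + ((-11 - 13) - 2)) = 7/(-3 + (-24 - 2)) = 7/(-3 - 26) = 7/(-29) = 7*(-1/29) = -7/29 ≈ -0.24138)
(x(-q) + 7)*P = (5 + 7)*(-7/29) = 12*(-7/29) = -84/29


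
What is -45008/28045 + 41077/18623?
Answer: 313820481/522282035 ≈ 0.60086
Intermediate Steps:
-45008/28045 + 41077/18623 = 313820481/522282035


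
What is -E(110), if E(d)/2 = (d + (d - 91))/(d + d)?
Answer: -129/110 ≈ -1.1727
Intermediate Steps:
E(d) = (-91 + 2*d)/d (E(d) = 2*((d + (d - 91))/(d + d)) = 2*((d + (-91 + d))/((2*d))) = 2*((-91 + 2*d)*(1/(2*d))) = 2*((-91 + 2*d)/(2*d)) = (-91 + 2*d)/d)
-E(110) = -(2 - 91/110) = -1*129/110 = -129/110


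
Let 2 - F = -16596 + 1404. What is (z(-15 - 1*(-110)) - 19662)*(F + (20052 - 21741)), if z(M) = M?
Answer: -264252335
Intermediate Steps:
F = 15194 (F = 2 - (-16596 + 1404) = 2 - 1*(-15192) = 2 + 15192 = 15194)
(z(-15 - 1*(-110)) - 19662)*(F + (20052 - 21741)) = ((-15 - 1*(-110)) - 19662)*(15194 + (20052 - 21741)) = ((-15 + 110) - 19662)*(15194 - 1689) = (95 - 19662)*13505 = -19567*13505 = -264252335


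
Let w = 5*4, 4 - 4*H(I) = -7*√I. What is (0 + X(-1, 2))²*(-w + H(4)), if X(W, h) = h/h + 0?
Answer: -31/2 ≈ -15.500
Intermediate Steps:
H(I) = 1 + 7*√I/4 (H(I) = 1 - (-7)*√I/4 = 1 + 7*√I/4)
X(W, h) = 1 (X(W, h) = 1 + 0 = 1)
w = 20
(0 + X(-1, 2))²*(-w + H(4)) = (0 + 1)²*(-1*20 + (1 + 7*√4/4)) = 1²*(-20 + (1 + (7/4)*2)) = 1*(-20 + (1 + 7/2)) = 1*(-20 + 9/2) = 1*(-31/2) = -31/2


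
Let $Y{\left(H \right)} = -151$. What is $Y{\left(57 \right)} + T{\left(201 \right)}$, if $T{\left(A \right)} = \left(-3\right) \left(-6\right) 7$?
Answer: $-25$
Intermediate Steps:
$T{\left(A \right)} = 126$ ($T{\left(A \right)} = 18 \cdot 7 = 126$)
$Y{\left(57 \right)} + T{\left(201 \right)} = -151 + 126 = -25$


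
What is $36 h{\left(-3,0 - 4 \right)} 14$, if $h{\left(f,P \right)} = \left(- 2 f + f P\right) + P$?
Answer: $7056$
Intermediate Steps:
$h{\left(f,P \right)} = P - 2 f + P f$ ($h{\left(f,P \right)} = \left(- 2 f + P f\right) + P = P - 2 f + P f$)
$36 h{\left(-3,0 - 4 \right)} 14 = 36 \left(\left(0 - 4\right) - -6 + \left(0 - 4\right) \left(-3\right)\right) 14 = 36 \left(\left(0 - 4\right) + 6 + \left(0 - 4\right) \left(-3\right)\right) 14 = 36 \left(-4 + 6 - -12\right) 14 = 36 \left(-4 + 6 + 12\right) 14 = 36 \cdot 14 \cdot 14 = 504 \cdot 14 = 7056$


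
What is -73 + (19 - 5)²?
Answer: 123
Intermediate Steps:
-73 + (19 - 5)² = -73 + 14² = -73 + 196 = 123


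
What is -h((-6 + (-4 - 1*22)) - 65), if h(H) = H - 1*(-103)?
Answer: -6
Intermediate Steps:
h(H) = 103 + H (h(H) = H + 103 = 103 + H)
-h((-6 + (-4 - 1*22)) - 65) = -(103 + ((-6 + (-4 - 1*22)) - 65)) = -(103 + ((-6 + (-4 - 22)) - 65)) = -(103 + ((-6 - 26) - 65)) = -(103 + (-32 - 65)) = -(103 - 97) = -1*6 = -6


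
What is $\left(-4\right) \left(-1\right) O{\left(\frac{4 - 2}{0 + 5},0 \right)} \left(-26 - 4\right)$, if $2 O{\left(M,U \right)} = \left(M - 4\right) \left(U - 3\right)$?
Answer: $-648$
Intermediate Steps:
$O{\left(M,U \right)} = \frac{\left(-4 + M\right) \left(-3 + U\right)}{2}$ ($O{\left(M,U \right)} = \frac{\left(M - 4\right) \left(U - 3\right)}{2} = \frac{\left(-4 + M\right) \left(-3 + U\right)}{2}$)
$\left(-4\right) \left(-1\right) O{\left(\frac{4 - 2}{0 + 5},0 \right)} \left(-26 - 4\right) = \left(-4\right) \left(-1\right) \left(6 - 0 - \frac{3 \frac{4 - 2}{0 + 5}}{2} + \frac{1}{2} \frac{4 - 2}{0 + 5} \cdot 0\right) \left(-26 - 4\right) = 4 \left(6 + 0 - \frac{3 \cdot \frac{2}{5}}{2} + \frac{1}{2} \cdot \frac{2}{5} \cdot 0\right) \left(-30\right) = 4 \left(6 + 0 - \frac{3 \cdot 2 \cdot \frac{1}{5}}{2} + \frac{1}{2} \cdot 2 \cdot \frac{1}{5} \cdot 0\right) \left(-30\right) = 4 \left(6 + 0 - \frac{3}{5} + \frac{1}{2} \cdot \frac{2}{5} \cdot 0\right) \left(-30\right) = 4 \left(6 + 0 - \frac{3}{5} + 0\right) \left(-30\right) = 4 \cdot \frac{27}{5} \left(-30\right) = \frac{108}{5} \left(-30\right) = -648$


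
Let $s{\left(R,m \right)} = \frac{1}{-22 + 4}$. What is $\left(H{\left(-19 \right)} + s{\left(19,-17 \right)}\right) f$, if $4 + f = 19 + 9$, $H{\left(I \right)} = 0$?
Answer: $- \frac{4}{3} \approx -1.3333$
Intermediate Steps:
$f = 24$ ($f = -4 + \left(19 + 9\right) = -4 + 28 = 24$)
$s{\left(R,m \right)} = - \frac{1}{18}$ ($s{\left(R,m \right)} = \frac{1}{-18} = - \frac{1}{18}$)
$\left(H{\left(-19 \right)} + s{\left(19,-17 \right)}\right) f = \left(0 - \frac{1}{18}\right) 24 = \left(- \frac{1}{18}\right) 24 = - \frac{4}{3}$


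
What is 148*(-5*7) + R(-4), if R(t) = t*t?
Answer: -5164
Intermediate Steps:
R(t) = t**2
148*(-5*7) + R(-4) = 148*(-5*7) + (-4)**2 = 148*(-35) + 16 = -5180 + 16 = -5164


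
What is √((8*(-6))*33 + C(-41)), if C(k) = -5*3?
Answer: I*√1599 ≈ 39.987*I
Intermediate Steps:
C(k) = -15
√((8*(-6))*33 + C(-41)) = √((8*(-6))*33 - 15) = √(-48*33 - 15) = √(-1584 - 15) = √(-1599) = I*√1599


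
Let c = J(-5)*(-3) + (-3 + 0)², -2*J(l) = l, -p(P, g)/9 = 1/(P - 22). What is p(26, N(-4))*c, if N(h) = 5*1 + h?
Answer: -27/8 ≈ -3.3750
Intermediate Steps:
N(h) = 5 + h
p(P, g) = -9/(-22 + P) (p(P, g) = -9/(P - 22) = -9/(-22 + P))
J(l) = -l/2
c = 3/2 (c = -½*(-5)*(-3) + (-3 + 0)² = (5/2)*(-3) + (-3)² = -15/2 + 9 = 3/2 ≈ 1.5000)
p(26, N(-4))*c = -9/(-22 + 26)*(3/2) = -9/4*(3/2) = -9*¼*(3/2) = -9/4*3/2 = -27/8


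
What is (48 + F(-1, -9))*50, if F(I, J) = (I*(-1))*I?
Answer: 2350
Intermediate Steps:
F(I, J) = -I**2 (F(I, J) = (-I)*I = -I**2)
(48 + F(-1, -9))*50 = (48 - 1*(-1)**2)*50 = (48 - 1*1)*50 = (48 - 1)*50 = 47*50 = 2350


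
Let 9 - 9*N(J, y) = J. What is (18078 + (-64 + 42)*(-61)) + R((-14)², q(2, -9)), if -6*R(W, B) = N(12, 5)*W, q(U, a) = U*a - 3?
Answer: 174878/9 ≈ 19431.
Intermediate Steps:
N(J, y) = 1 - J/9
q(U, a) = -3 + U*a
R(W, B) = W/18 (R(W, B) = -(1 - ⅑*12)*W/6 = -(1 - 4/3)*W/6 = -(-1)*W/18 = W/18)
(18078 + (-64 + 42)*(-61)) + R((-14)², q(2, -9)) = (18078 + (-64 + 42)*(-61)) + (1/18)*(-14)² = (18078 - 22*(-61)) + (1/18)*196 = (18078 + 1342) + 98/9 = 19420 + 98/9 = 174878/9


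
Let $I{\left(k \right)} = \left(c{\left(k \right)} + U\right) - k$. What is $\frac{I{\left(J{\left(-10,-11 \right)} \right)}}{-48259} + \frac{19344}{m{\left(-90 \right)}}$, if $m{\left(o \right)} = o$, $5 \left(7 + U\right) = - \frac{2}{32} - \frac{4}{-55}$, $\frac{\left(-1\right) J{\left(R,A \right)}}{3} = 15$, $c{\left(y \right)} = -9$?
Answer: $- \frac{136916956907}{637018800} \approx -214.93$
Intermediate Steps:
$J{\left(R,A \right)} = -45$ ($J{\left(R,A \right)} = \left(-3\right) 15 = -45$)
$U = - \frac{30791}{4400}$ ($U = -7 + \frac{- \frac{2}{32} - \frac{4}{-55}}{5} = -7 + \frac{\left(-2\right) \frac{1}{32} - - \frac{4}{55}}{5} = -7 + \frac{- \frac{1}{16} + \frac{4}{55}}{5} = -7 + \frac{1}{5} \cdot \frac{9}{880} = -7 + \frac{9}{4400} = - \frac{30791}{4400} \approx -6.998$)
$I{\left(k \right)} = - \frac{70391}{4400} - k$ ($I{\left(k \right)} = \left(-9 - \frac{30791}{4400}\right) - k = - \frac{70391}{4400} - k$)
$\frac{I{\left(J{\left(-10,-11 \right)} \right)}}{-48259} + \frac{19344}{m{\left(-90 \right)}} = \frac{- \frac{70391}{4400} - -45}{-48259} + \frac{19344}{-90} = \left(- \frac{70391}{4400} + 45\right) \left(- \frac{1}{48259}\right) + 19344 \left(- \frac{1}{90}\right) = \frac{127609}{4400} \left(- \frac{1}{48259}\right) - \frac{3224}{15} = - \frac{127609}{212339600} - \frac{3224}{15} = - \frac{136916956907}{637018800}$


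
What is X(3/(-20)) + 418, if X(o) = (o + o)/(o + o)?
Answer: 419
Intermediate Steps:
X(o) = 1 (X(o) = (2*o)/((2*o)) = (2*o)*(1/(2*o)) = 1)
X(3/(-20)) + 418 = 1 + 418 = 419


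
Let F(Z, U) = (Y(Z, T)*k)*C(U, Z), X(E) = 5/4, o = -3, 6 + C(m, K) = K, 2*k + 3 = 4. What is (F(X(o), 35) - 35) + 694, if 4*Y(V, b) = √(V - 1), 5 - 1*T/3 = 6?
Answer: 42157/64 ≈ 658.70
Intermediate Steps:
k = ½ (k = -3/2 + (½)*4 = -3/2 + 2 = ½ ≈ 0.50000)
C(m, K) = -6 + K
T = -3 (T = 15 - 3*6 = 15 - 18 = -3)
Y(V, b) = √(-1 + V)/4 (Y(V, b) = √(V - 1)/4 = √(-1 + V)/4)
X(E) = 5/4 (X(E) = 5*(¼) = 5/4)
F(Z, U) = √(-1 + Z)*(-6 + Z)/8 (F(Z, U) = ((√(-1 + Z)/4)*(½))*(-6 + Z) = (√(-1 + Z)/8)*(-6 + Z) = √(-1 + Z)*(-6 + Z)/8)
(F(X(o), 35) - 35) + 694 = (√(-1 + 5/4)*(-6 + 5/4)/8 - 35) + 694 = ((⅛)*√(¼)*(-19/4) - 35) + 694 = ((⅛)*(½)*(-19/4) - 35) + 694 = (-19/64 - 35) + 694 = -2259/64 + 694 = 42157/64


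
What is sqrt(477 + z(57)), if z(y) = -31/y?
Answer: sqrt(1548006)/57 ≈ 21.828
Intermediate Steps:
sqrt(477 + z(57)) = sqrt(477 - 31/57) = sqrt(27158/57) = sqrt(1548006)/57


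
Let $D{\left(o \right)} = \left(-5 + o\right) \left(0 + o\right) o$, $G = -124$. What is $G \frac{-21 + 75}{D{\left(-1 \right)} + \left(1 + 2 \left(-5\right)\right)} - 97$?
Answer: $\frac{1747}{5} \approx 349.4$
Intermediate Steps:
$D{\left(o \right)} = o^{2} \left(-5 + o\right)$ ($D{\left(o \right)} = \left(-5 + o\right) o o = o \left(-5 + o\right) o = o^{2} \left(-5 + o\right)$)
$G \frac{-21 + 75}{D{\left(-1 \right)} + \left(1 + 2 \left(-5\right)\right)} - 97 = - 124 \frac{-21 + 75}{\left(-1\right)^{2} \left(-5 - 1\right) + \left(1 + 2 \left(-5\right)\right)} - 97 = - 124 \frac{54}{1 \left(-6\right) + \left(1 - 10\right)} - 97 = - 124 \frac{54}{-6 - 9} - 97 = - 124 \frac{54}{-15} - 97 = - 124 \cdot 54 \left(- \frac{1}{15}\right) - 97 = \left(-124\right) \left(- \frac{18}{5}\right) - 97 = \frac{2232}{5} - 97 = \frac{1747}{5}$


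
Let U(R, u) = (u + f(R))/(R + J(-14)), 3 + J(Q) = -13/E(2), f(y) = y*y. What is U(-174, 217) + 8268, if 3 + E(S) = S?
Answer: 1325459/164 ≈ 8082.1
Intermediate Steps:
E(S) = -3 + S
f(y) = y²
J(Q) = 10 (J(Q) = -3 - 13/(-3 + 2) = -3 - 13/(-1) = -3 - 13*(-1) = -3 + 13 = 10)
U(R, u) = (u + R²)/(10 + R) (U(R, u) = (u + R²)/(R + 10) = (u + R²)/(10 + R))
U(-174, 217) + 8268 = (217 + (-174)²)/(10 - 174) + 8268 = (217 + 30276)/(-164) + 8268 = -1/164*30493 + 8268 = -30493/164 + 8268 = 1325459/164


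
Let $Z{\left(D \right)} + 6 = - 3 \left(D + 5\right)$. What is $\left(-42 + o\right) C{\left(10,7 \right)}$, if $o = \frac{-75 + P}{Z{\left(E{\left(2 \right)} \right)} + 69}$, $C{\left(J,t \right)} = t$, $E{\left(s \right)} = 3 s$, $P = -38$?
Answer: $- \frac{9611}{30} \approx -320.37$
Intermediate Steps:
$Z{\left(D \right)} = -21 - 3 D$ ($Z{\left(D \right)} = -6 - 3 \left(D + 5\right) = -6 - 3 \left(5 + D\right) = -6 - \left(15 + 3 D\right) = -21 - 3 D$)
$o = - \frac{113}{30}$ ($o = \frac{-75 - 38}{\left(-21 - 3 \cdot 3 \cdot 2\right) + 69} = - \frac{113}{\left(-21 - 18\right) + 69} = - \frac{113}{-39 + 69} = - \frac{113}{30} \approx -3.7667$)
$\left(-42 + o\right) C{\left(10,7 \right)} = \left(-42 - \frac{113}{30}\right) 7 = \left(- \frac{1373}{30}\right) 7 = - \frac{9611}{30}$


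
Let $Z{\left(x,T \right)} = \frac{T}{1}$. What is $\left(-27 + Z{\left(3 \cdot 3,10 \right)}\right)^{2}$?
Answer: $289$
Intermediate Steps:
$Z{\left(x,T \right)} = T$ ($Z{\left(x,T \right)} = T 1 = T$)
$\left(-27 + Z{\left(3 \cdot 3,10 \right)}\right)^{2} = \left(-27 + 10\right)^{2} = \left(-17\right)^{2} = 289$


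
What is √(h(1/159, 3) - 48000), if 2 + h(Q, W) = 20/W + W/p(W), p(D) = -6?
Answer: 5*I*√69114/6 ≈ 219.08*I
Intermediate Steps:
h(Q, W) = -2 + 20/W - W/6 (h(Q, W) = -2 + (20/W + W/(-6)) = -2 + (20/W + W*(-⅙)) = -2 + (20/W - W/6) = -2 + 20/W - W/6)
√(h(1/159, 3) - 48000) = √((-2 + 20/3 - ⅙*3) - 48000) = √((-2 + 20*(⅓) - ½) - 48000) = √((-2 + 20/3 - ½) - 48000) = √(25/6 - 48000) = √(-287975/6) = 5*I*√69114/6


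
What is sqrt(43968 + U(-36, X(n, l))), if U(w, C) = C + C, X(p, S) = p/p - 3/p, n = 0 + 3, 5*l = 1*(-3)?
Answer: 8*sqrt(687) ≈ 209.69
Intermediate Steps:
l = -3/5 (l = (1*(-3))/5 = (1/5)*(-3) = -3/5 ≈ -0.60000)
n = 3
X(p, S) = 1 - 3/p
U(w, C) = 2*C
sqrt(43968 + U(-36, X(n, l))) = sqrt(43968 + 2*((-3 + 3)/3)) = sqrt(43968 + 2*((1/3)*0)) = sqrt(43968 + 2*0) = sqrt(43968 + 0) = sqrt(43968) = 8*sqrt(687)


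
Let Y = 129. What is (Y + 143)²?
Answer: 73984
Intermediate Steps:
(Y + 143)² = (129 + 143)² = 272² = 73984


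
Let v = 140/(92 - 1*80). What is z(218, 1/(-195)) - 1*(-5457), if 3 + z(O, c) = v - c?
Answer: 1065806/195 ≈ 5465.7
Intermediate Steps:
v = 35/3 (v = 140/(92 - 80) = 140/12 = 140*(1/12) = 35/3 ≈ 11.667)
z(O, c) = 26/3 - c (z(O, c) = -3 + (35/3 - c) = 26/3 - c)
z(218, 1/(-195)) - 1*(-5457) = (26/3 - 1/(-195)) - 1*(-5457) = (26/3 - 1*(-1/195)) + 5457 = (26/3 + 1/195) + 5457 = 1691/195 + 5457 = 1065806/195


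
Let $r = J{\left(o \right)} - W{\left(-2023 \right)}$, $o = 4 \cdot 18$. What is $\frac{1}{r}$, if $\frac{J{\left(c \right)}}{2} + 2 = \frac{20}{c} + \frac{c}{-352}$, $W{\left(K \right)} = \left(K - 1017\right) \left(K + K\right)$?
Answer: $- \frac{198}{2435369083} \approx -8.1302 \cdot 10^{-8}$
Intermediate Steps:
$o = 72$
$W{\left(K \right)} = 2 K \left(-1017 + K\right)$ ($W{\left(K \right)} = \left(-1017 + K\right) 2 K = 2 K \left(-1017 + K\right)$)
$J{\left(c \right)} = -4 + \frac{40}{c} - \frac{c}{176}$ ($J{\left(c \right)} = -4 + 2 \left(\frac{20}{c} + \frac{c}{-352}\right) = -4 + 2 \left(\frac{20}{c} + c \left(- \frac{1}{352}\right)\right) = -4 + 2 \left(\frac{20}{c} - \frac{c}{352}\right) = -4 - \left(- \frac{40}{c} + \frac{c}{176}\right) = -4 + \frac{40}{c} - \frac{c}{176}$)
$r = - \frac{2435369083}{198}$ ($r = \left(-4 + \frac{40}{72} - \frac{9}{22}\right) - 2 \left(-2023\right) \left(-1017 - 2023\right) = \left(-4 + 40 \cdot \frac{1}{72} - \frac{9}{22}\right) - 2 \left(-2023\right) \left(-3040\right) = \left(-4 + \frac{5}{9} - \frac{9}{22}\right) - 12299840 = - \frac{763}{198} - 12299840 = - \frac{2435369083}{198} \approx -1.23 \cdot 10^{7}$)
$\frac{1}{r} = \frac{1}{- \frac{2435369083}{198}} = - \frac{198}{2435369083}$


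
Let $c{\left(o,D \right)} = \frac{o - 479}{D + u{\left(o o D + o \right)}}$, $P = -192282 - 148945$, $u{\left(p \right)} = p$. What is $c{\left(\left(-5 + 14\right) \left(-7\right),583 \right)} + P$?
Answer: $- \frac{789751807011}{2314447} \approx -3.4123 \cdot 10^{5}$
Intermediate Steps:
$P = -341227$ ($P = -192282 - 148945 = -341227$)
$c{\left(o,D \right)} = \frac{-479 + o}{D + o + D o^{2}}$ ($c{\left(o,D \right)} = \frac{o - 479}{D + \left(o o D + o\right)} = \frac{-479 + o}{D + \left(o^{2} D + o\right)} = \frac{-479 + o}{D + \left(D o^{2} + o\right)} = \frac{-479 + o}{D + \left(o + D o^{2}\right)} = \frac{-479 + o}{D + o + D o^{2}}$)
$c{\left(\left(-5 + 14\right) \left(-7\right),583 \right)} + P = \frac{-479 + \left(-5 + 14\right) \left(-7\right)}{583 + \left(-5 + 14\right) \left(-7\right) \left(1 + 583 \left(-5 + 14\right) \left(-7\right)\right)} - 341227 = \frac{-479 + 9 \left(-7\right)}{583 + 9 \left(-7\right) \left(1 + 583 \cdot 9 \left(-7\right)\right)} - 341227 = \frac{-479 - 63}{583 - 63 \left(1 + 583 \left(-63\right)\right)} - 341227 = \frac{1}{583 - 63 \left(1 - 36729\right)} \left(-542\right) - 341227 = \frac{1}{583 - -2313864} \left(-542\right) - 341227 = \frac{1}{583 + 2313864} \left(-542\right) - 341227 = \frac{1}{2314447} \left(-542\right) - 341227 = - \frac{542}{2314447} - 341227 = - \frac{789751807011}{2314447}$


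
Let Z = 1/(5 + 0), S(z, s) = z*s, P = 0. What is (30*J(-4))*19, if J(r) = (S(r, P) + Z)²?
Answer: 114/5 ≈ 22.800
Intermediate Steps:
S(z, s) = s*z
Z = ⅕ (Z = 1/5 = ⅕ ≈ 0.20000)
J(r) = 1/25 (J(r) = (0*r + ⅕)² = (0 + ⅕)² = (⅕)² = 1/25)
(30*J(-4))*19 = (30*(1/25))*19 = (6/5)*19 = 114/5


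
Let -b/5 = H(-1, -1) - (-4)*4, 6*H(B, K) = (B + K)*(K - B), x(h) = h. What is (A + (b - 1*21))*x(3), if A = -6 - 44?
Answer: -453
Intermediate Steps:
H(B, K) = (B + K)*(K - B)/6 (H(B, K) = ((B + K)*(K - B))/6 = (B + K)*(K - B)/6)
b = -80 (b = -5*((-⅙*(-1)² + (⅙)*(-1)²) - (-4)*4) = -5*((-⅙*1 + (⅙)*1) - 1*(-16)) = -5*((-⅙ + ⅙) + 16) = -5*(0 + 16) = -5*16 = -80)
A = -50
(A + (b - 1*21))*x(3) = (-50 + (-80 - 1*21))*3 = (-50 + (-80 - 21))*3 = (-50 - 101)*3 = -151*3 = -453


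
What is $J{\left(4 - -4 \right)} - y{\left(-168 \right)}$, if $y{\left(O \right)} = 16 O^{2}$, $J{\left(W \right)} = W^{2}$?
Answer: $-451520$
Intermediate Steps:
$J{\left(4 - -4 \right)} - y{\left(-168 \right)} = \left(4 - -4\right)^{2} - 16 \left(-168\right)^{2} = \left(4 + 4\right)^{2} - 16 \cdot 28224 = 8^{2} - 451584 = 64 - 451584 = -451520$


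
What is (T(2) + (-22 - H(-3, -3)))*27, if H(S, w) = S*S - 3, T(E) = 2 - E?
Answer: -756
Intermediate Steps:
H(S, w) = -3 + S**2 (H(S, w) = S**2 - 3 = -3 + S**2)
(T(2) + (-22 - H(-3, -3)))*27 = ((2 - 1*2) + (-22 - (-3 + (-3)**2)))*27 = ((2 - 2) + (-22 - (-3 + 9)))*27 = (0 + (-22 - 1*6))*27 = (0 + (-22 - 6))*27 = (0 - 28)*27 = -28*27 = -756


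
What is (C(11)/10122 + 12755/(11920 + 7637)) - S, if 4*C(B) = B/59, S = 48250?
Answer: -751364659646971/15572535048 ≈ -48249.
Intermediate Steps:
C(B) = B/236 (C(B) = (B/59)/4 = B/236)
(C(11)/10122 + 12755/(11920 + 7637)) - S = (((1/236)*11)/10122 + 12755/(11920 + 7637)) - 1*48250 = ((11/236)*(1/10122) + 12755/19557) - 48250 = (11/2388792 + 12755*(1/19557)) - 48250 = (11/2388792 + 12755/19557) - 48250 = 10156419029/15572535048 - 48250 = -751364659646971/15572535048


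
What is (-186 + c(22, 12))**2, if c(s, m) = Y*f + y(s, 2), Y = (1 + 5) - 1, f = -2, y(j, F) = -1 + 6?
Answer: 36481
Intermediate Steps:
y(j, F) = 5
Y = 5 (Y = 6 - 1 = 5)
c(s, m) = -5 (c(s, m) = 5*(-2) + 5 = -10 + 5 = -5)
(-186 + c(22, 12))**2 = (-186 - 5)**2 = (-191)**2 = 36481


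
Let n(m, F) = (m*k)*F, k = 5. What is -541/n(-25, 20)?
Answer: 541/2500 ≈ 0.21640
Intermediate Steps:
n(m, F) = 5*F*m (n(m, F) = (m*5)*F = (5*m)*F = 5*F*m)
-541/n(-25, 20) = -541/(5*20*(-25)) = -541/(-2500) = -541*(-1/2500) = 541/2500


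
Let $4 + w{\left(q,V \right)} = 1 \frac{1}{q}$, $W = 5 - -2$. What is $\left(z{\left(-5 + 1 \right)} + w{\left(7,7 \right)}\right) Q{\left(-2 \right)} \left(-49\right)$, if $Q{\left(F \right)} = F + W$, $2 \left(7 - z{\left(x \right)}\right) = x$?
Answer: $-1260$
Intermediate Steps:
$W = 7$ ($W = 5 + 2 = 7$)
$w{\left(q,V \right)} = -4 + \frac{1}{q}$ ($w{\left(q,V \right)} = -4 + 1 \frac{1}{q} = -4 + \frac{1}{q}$)
$z{\left(x \right)} = 7 - \frac{x}{2}$
$Q{\left(F \right)} = 7 + F$ ($Q{\left(F \right)} = F + 7 = 7 + F$)
$\left(z{\left(-5 + 1 \right)} + w{\left(7,7 \right)}\right) Q{\left(-2 \right)} \left(-49\right) = \left(\left(7 - \frac{-5 + 1}{2}\right) - \left(4 - \frac{1}{7}\right)\right) \left(7 - 2\right) \left(-49\right) = \left(\left(7 - -2\right) + \left(-4 + \frac{1}{7}\right)\right) 5 \left(-49\right) = \left(\left(7 + 2\right) - \frac{27}{7}\right) 5 \left(-49\right) = \left(9 - \frac{27}{7}\right) 5 \left(-49\right) = \frac{36}{7} \cdot 5 \left(-49\right) = \frac{180}{7} \left(-49\right) = -1260$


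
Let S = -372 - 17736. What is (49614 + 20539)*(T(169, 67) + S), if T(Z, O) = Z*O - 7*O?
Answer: -508889862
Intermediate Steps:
S = -18108
T(Z, O) = -7*O + O*Z (T(Z, O) = O*Z - 7*O = -7*O + O*Z)
(49614 + 20539)*(T(169, 67) + S) = (49614 + 20539)*(67*(-7 + 169) - 18108) = 70153*(67*162 - 18108) = 70153*(10854 - 18108) = 70153*(-7254) = -508889862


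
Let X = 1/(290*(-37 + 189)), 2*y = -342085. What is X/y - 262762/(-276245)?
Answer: 396221626042911/416552785796600 ≈ 0.95119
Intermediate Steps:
y = -342085/2 (y = (½)*(-342085) = -342085/2 ≈ -1.7104e+5)
X = 1/44080 (X = 1/(290*152) = 1/44080 ≈ 2.2686e-5)
X/y - 262762/(-276245) = 1/(44080*(-342085/2)) - 262762/(-276245) = (1/44080)*(-2/342085) - 262762*(-1/276245) = -1/7539553400 + 262762/276245 = 396221626042911/416552785796600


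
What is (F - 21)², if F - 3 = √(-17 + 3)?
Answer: (18 - I*√14)² ≈ 310.0 - 134.7*I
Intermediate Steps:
F = 3 + I*√14 (F = 3 + √(-17 + 3) = 3 + √(-14) = 3 + I*√14 ≈ 3.0 + 3.7417*I)
(F - 21)² = ((3 + I*√14) - 21)² = (-18 + I*√14)²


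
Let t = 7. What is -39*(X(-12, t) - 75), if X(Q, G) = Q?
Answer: 3393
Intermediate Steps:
-39*(X(-12, t) - 75) = -39*(-12 - 75) = -39*(-87) = 3393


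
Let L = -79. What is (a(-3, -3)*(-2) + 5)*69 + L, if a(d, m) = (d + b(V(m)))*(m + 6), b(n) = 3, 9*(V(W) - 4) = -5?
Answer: 266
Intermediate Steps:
V(W) = 31/9 (V(W) = 4 + (⅑)*(-5) = 4 - 5/9 = 31/9)
a(d, m) = (3 + d)*(6 + m) (a(d, m) = (d + 3)*(m + 6) = (3 + d)*(6 + m))
(a(-3, -3)*(-2) + 5)*69 + L = ((18 + 3*(-3) + 6*(-3) - 3*(-3))*(-2) + 5)*69 - 79 = ((18 - 9 - 18 + 9)*(-2) + 5)*69 - 79 = (0*(-2) + 5)*69 - 79 = (0 + 5)*69 - 79 = 5*69 - 79 = 345 - 79 = 266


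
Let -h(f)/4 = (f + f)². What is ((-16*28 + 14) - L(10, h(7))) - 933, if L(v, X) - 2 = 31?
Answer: -1400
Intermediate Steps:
h(f) = -16*f² (h(f) = -4*(f + f)² = -4*4*f² = -16*f²)
L(v, X) = 33 (L(v, X) = 2 + 31 = 33)
((-16*28 + 14) - L(10, h(7))) - 933 = ((-16*28 + 14) - 1*33) - 933 = ((-448 + 14) - 33) - 933 = (-434 - 33) - 933 = -467 - 933 = -1400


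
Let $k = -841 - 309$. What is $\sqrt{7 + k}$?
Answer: $3 i \sqrt{127} \approx 33.808 i$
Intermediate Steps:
$k = -1150$ ($k = -841 - 309 = -1150$)
$\sqrt{7 + k} = \sqrt{7 - 1150} = \sqrt{-1143} = 3 i \sqrt{127}$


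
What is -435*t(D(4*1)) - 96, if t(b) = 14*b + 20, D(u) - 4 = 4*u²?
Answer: -422916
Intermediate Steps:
D(u) = 4 + 4*u²
t(b) = 20 + 14*b
-435*t(D(4*1)) - 96 = -435*(20 + 14*(4 + 4*(4*1)²)) - 96 = -435*(20 + 14*(4 + 4*4²)) - 96 = -435*(20 + 14*(4 + 4*16)) - 96 = -435*(20 + 14*(4 + 64)) - 96 = -435*(20 + 14*68) - 96 = -435*(20 + 952) - 96 = -435*972 - 96 = -422820 - 96 = -422916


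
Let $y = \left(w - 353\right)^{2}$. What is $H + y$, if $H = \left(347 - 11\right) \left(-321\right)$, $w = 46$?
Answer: $-13607$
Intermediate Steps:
$H = -107856$ ($H = 336 \left(-321\right) = -107856$)
$y = 94249$ ($y = \left(46 - 353\right)^{2} = \left(-307\right)^{2} = 94249$)
$H + y = -107856 + 94249 = -13607$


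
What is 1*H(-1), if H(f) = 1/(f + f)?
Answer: -½ ≈ -0.50000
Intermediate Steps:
H(f) = 1/(2*f)
1*H(-1) = 1*((½)/(-1)) = 1*((½)*(-1)) = 1*(-½) = -½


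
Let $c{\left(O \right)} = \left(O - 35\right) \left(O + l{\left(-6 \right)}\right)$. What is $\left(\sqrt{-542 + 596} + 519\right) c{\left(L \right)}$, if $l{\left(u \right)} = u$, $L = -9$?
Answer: $342540 + 1980 \sqrt{6} \approx 3.4739 \cdot 10^{5}$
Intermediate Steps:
$c{\left(O \right)} = \left(-35 + O\right) \left(-6 + O\right)$ ($c{\left(O \right)} = \left(O - 35\right) \left(O - 6\right) = \left(-35 + O\right) \left(-6 + O\right)$)
$\left(\sqrt{-542 + 596} + 519\right) c{\left(L \right)} = \left(\sqrt{-542 + 596} + 519\right) \left(210 + \left(-9\right)^{2} - -369\right) = \left(\sqrt{54} + 519\right) \left(210 + 81 + 369\right) = \left(3 \sqrt{6} + 519\right) 660 = \left(519 + 3 \sqrt{6}\right) 660 = 342540 + 1980 \sqrt{6}$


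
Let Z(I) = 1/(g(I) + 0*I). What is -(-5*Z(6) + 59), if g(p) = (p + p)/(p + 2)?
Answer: -167/3 ≈ -55.667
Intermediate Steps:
g(p) = 2*p/(2 + p) (g(p) = (2*p)/(2 + p) = 2*p/(2 + p))
Z(I) = (2 + I)/(2*I) (Z(I) = 1/(2*I/(2 + I) + 0*I) = 1/(2*I/(2 + I) + 0) = 1/(2*I/(2 + I)) = (2 + I)/(2*I))
-(-5*Z(6) + 59) = -(-5*(2 + 6)/(2*6) + 59) = -(-5*8/(2*6) + 59) = -(-5*2/3 + 59) = -(-10/3 + 59) = -1*167/3 = -167/3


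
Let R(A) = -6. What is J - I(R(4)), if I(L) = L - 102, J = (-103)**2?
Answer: 10717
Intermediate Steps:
J = 10609
I(L) = -102 + L
J - I(R(4)) = 10609 - (-102 - 6) = 10609 - 1*(-108) = 10609 + 108 = 10717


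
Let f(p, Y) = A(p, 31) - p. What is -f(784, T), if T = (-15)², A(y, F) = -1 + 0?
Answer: 785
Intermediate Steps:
A(y, F) = -1
T = 225
f(p, Y) = -1 - p
-f(784, T) = -(-1 - 1*784) = -(-1 - 784) = -1*(-785) = 785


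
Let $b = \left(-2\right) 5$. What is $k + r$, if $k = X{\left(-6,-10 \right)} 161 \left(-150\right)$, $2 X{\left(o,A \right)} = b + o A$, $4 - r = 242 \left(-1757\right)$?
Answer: $-178552$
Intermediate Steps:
$r = 425198$ ($r = 4 - 242 \left(-1757\right) = 4 - -425194 = 4 + 425194 = 425198$)
$b = -10$
$X{\left(o,A \right)} = -5 + \frac{A o}{2}$ ($X{\left(o,A \right)} = \frac{-10 + o A}{2} = \frac{-10 + A o}{2} = -5 + \frac{A o}{2}$)
$k = -603750$ ($k = \left(-5 + \frac{1}{2} \left(-10\right) \left(-6\right)\right) 161 \left(-150\right) = \left(-5 + 30\right) 161 \left(-150\right) = 25 \cdot 161 \left(-150\right) = 4025 \left(-150\right) = -603750$)
$k + r = -603750 + 425198 = -178552$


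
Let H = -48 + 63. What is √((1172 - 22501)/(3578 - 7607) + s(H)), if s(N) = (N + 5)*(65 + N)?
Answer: 127*√1615629/4029 ≈ 40.066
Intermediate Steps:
H = 15
s(N) = (5 + N)*(65 + N)
√((1172 - 22501)/(3578 - 7607) + s(H)) = √((1172 - 22501)/(3578 - 7607) + (325 + 15² + 70*15)) = √(-21329/(-4029) + (325 + 225 + 1050)) = √(-21329*(-1/4029) + 1600) = √(21329/4029 + 1600) = √(6467729/4029) = 127*√1615629/4029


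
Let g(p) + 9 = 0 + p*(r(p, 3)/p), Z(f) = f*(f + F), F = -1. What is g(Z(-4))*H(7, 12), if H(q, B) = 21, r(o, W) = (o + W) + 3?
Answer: 357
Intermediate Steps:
r(o, W) = 3 + W + o (r(o, W) = (W + o) + 3 = 3 + W + o)
Z(f) = f*(-1 + f) (Z(f) = f*(f - 1) = f*(-1 + f))
g(p) = -3 + p (g(p) = -9 + (0 + p*((3 + 3 + p)/p)) = -9 + (0 + p*((6 + p)/p)) = -9 + (0 + (6 + p)) = -9 + (6 + p) = -3 + p)
g(Z(-4))*H(7, 12) = (-3 - 4*(-1 - 4))*21 = (-3 - 4*(-5))*21 = (-3 + 20)*21 = 17*21 = 357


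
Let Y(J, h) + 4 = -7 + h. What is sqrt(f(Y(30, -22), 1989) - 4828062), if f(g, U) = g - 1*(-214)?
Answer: I*sqrt(4827881) ≈ 2197.2*I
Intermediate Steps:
Y(J, h) = -11 + h (Y(J, h) = -4 + (-7 + h) = -11 + h)
f(g, U) = 214 + g (f(g, U) = g + 214 = 214 + g)
sqrt(f(Y(30, -22), 1989) - 4828062) = sqrt((214 + (-11 - 22)) - 4828062) = sqrt((214 - 33) - 4828062) = sqrt(181 - 4828062) = sqrt(-4827881) = I*sqrt(4827881)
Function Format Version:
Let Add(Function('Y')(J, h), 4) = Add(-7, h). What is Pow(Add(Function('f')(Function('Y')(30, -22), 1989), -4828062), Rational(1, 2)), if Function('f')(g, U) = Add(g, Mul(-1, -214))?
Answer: Mul(I, Pow(4827881, Rational(1, 2))) ≈ Mul(2197.2, I)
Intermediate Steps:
Function('Y')(J, h) = Add(-11, h) (Function('Y')(J, h) = Add(-4, Add(-7, h)) = Add(-11, h))
Function('f')(g, U) = Add(214, g) (Function('f')(g, U) = Add(g, 214) = Add(214, g))
Pow(Add(Function('f')(Function('Y')(30, -22), 1989), -4828062), Rational(1, 2)) = Pow(Add(Add(214, Add(-11, -22)), -4828062), Rational(1, 2)) = Pow(Add(Add(214, -33), -4828062), Rational(1, 2)) = Pow(Add(181, -4828062), Rational(1, 2)) = Pow(-4827881, Rational(1, 2)) = Mul(I, Pow(4827881, Rational(1, 2)))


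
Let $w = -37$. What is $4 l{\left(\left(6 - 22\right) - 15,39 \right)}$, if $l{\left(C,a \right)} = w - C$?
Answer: $-24$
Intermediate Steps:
$l{\left(C,a \right)} = -37 - C$
$4 l{\left(\left(6 - 22\right) - 15,39 \right)} = 4 \left(-37 - \left(\left(6 - 22\right) - 15\right)\right) = 4 \left(-37 - \left(-16 - 15\right)\right) = 4 \left(-37 - -31\right) = 4 \left(-37 + 31\right) = 4 \left(-6\right) = -24$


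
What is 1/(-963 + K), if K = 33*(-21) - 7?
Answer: -1/1663 ≈ -0.00060132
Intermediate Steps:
K = -700 (K = -693 - 7 = -700)
1/(-963 + K) = 1/(-963 - 700) = 1/(-1663) = -1/1663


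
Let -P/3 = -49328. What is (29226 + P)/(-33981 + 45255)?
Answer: 29535/1879 ≈ 15.718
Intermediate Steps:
P = 147984 (P = -3*(-49328) = 147984)
(29226 + P)/(-33981 + 45255) = (29226 + 147984)/(-33981 + 45255) = 177210/11274 = 177210*(1/11274) = 29535/1879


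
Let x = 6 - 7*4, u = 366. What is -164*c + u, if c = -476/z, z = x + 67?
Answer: 94534/45 ≈ 2100.8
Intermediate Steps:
x = -22 (x = 6 - 28 = -22)
z = 45 (z = -22 + 67 = 45)
c = -476/45 ≈ -10.578
-164*c + u = -164*(-476/45) + 366 = 78064/45 + 366 = 94534/45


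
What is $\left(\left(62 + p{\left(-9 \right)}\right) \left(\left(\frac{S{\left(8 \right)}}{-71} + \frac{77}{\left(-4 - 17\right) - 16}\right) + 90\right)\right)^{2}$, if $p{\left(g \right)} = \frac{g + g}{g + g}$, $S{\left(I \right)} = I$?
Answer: $\frac{211179634344441}{6901129} \approx 3.0601 \cdot 10^{7}$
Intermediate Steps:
$p{\left(g \right)} = 1$ ($p{\left(g \right)} = \frac{2 g}{2 g} = 2 g \frac{1}{2 g} = 1$)
$\left(\left(62 + p{\left(-9 \right)}\right) \left(\left(\frac{S{\left(8 \right)}}{-71} + \frac{77}{\left(-4 - 17\right) - 16}\right) + 90\right)\right)^{2} = \left(\left(62 + 1\right) \left(\left(\frac{8}{-71} + \frac{77}{\left(-4 - 17\right) - 16}\right) + 90\right)\right)^{2} = \left(63 \left(\left(8 \left(- \frac{1}{71}\right) + \frac{77}{\left(-4 - 17\right) - 16}\right) + 90\right)\right)^{2} = \left(63 \left(\left(- \frac{8}{71} + \frac{77}{-21 - 16}\right) + 90\right)\right)^{2} = \left(63 \left(\left(- \frac{8}{71} + \frac{77}{-37}\right) + 90\right)\right)^{2} = \left(63 \left(\left(- \frac{8}{71} + 77 \left(- \frac{1}{37}\right)\right) + 90\right)\right)^{2} = \left(63 \left(\left(- \frac{8}{71} - \frac{77}{37}\right) + 90\right)\right)^{2} = \left(63 \left(- \frac{5763}{2627} + 90\right)\right)^{2} = \left(63 \cdot \frac{230667}{2627}\right)^{2} = \left(\frac{14532021}{2627}\right)^{2} = \frac{211179634344441}{6901129}$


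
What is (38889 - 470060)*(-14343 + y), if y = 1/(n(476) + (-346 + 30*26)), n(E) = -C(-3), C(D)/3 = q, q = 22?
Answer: 2275816689133/368 ≈ 6.1843e+9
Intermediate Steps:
C(D) = 66 (C(D) = 3*22 = 66)
n(E) = -66 (n(E) = -1*66 = -66)
y = 1/368 (y = 1/(-66 + (-346 + 30*26)) = 1/(-66 + (-346 + 780)) = 1/(-66 + 434) = 1/368 ≈ 0.0027174)
(38889 - 470060)*(-14343 + y) = (38889 - 470060)*(-14343 + 1/368) = -431171*(-5278223/368) = 2275816689133/368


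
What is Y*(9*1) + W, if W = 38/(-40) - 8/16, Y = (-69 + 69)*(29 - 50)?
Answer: -29/20 ≈ -1.4500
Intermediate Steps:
Y = 0 (Y = 0*(-21) = 0)
W = -29/20 (W = 38*(-1/40) - 8*1/16 = -19/20 - ½ = -29/20 ≈ -1.4500)
Y*(9*1) + W = 0*(9*1) - 29/20 = 0*9 - 29/20 = 0 - 29/20 = -29/20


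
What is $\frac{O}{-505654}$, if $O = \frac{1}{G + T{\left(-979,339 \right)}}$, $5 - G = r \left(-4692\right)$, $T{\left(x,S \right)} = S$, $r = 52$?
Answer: $- \frac{1}{123545430512} \approx -8.0942 \cdot 10^{-12}$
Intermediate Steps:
$G = 243989$ ($G = 5 - 52 \left(-4692\right) = 5 - -243984 = 5 + 243984 = 243989$)
$O = \frac{1}{244328}$ ($O = \frac{1}{243989 + 339} = \frac{1}{244328} \approx 4.0929 \cdot 10^{-6}$)
$\frac{O}{-505654} = \frac{1}{244328 \left(-505654\right)} = \frac{1}{244328} \left(- \frac{1}{505654}\right) = - \frac{1}{123545430512}$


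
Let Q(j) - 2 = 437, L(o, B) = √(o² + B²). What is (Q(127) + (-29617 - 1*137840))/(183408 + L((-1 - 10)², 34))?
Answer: -30632437344/33638478667 + 167018*√15797/33638478667 ≈ -0.91001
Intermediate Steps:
L(o, B) = √(B² + o²)
Q(j) = 439 (Q(j) = 2 + 437 = 439)
(Q(127) + (-29617 - 1*137840))/(183408 + L((-1 - 10)², 34)) = (439 + (-29617 - 1*137840))/(183408 + √(34² + ((-1 - 10)²)²)) = (439 + (-29617 - 137840))/(183408 + √(1156 + ((-11)²)²)) = (439 - 167457)/(183408 + √(1156 + 121²)) = -167018/(183408 + √(1156 + 14641)) = -167018/(183408 + √15797)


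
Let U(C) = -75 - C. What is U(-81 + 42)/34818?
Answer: -6/5803 ≈ -0.0010339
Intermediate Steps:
U(-81 + 42)/34818 = (-75 - (-81 + 42))/34818 = (-75 - 1*(-39))*(1/34818) = (-75 + 39)*(1/34818) = -36*1/34818 = -6/5803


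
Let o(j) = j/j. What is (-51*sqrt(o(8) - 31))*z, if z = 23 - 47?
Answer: 1224*I*sqrt(30) ≈ 6704.1*I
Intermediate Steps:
o(j) = 1
z = -24
(-51*sqrt(o(8) - 31))*z = -51*sqrt(1 - 31)*(-24) = -51*I*sqrt(30)*(-24) = 1224*I*sqrt(30)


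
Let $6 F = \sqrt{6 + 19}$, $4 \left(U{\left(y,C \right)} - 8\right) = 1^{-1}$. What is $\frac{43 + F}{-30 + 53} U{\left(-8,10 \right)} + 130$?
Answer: $\frac{26813}{184} \approx 145.72$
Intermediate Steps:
$U{\left(y,C \right)} = \frac{33}{4}$ ($U{\left(y,C \right)} = 8 + \frac{1}{4 \cdot 1} = 8 + \frac{1}{4} \cdot 1 = 8 + \frac{1}{4} = \frac{33}{4}$)
$F = \frac{5}{6}$ ($F = \frac{\sqrt{6 + 19}}{6} = \frac{\sqrt{25}}{6} = \frac{1}{6} \cdot 5 = \frac{5}{6} \approx 0.83333$)
$\frac{43 + F}{-30 + 53} U{\left(-8,10 \right)} + 130 = \frac{43 + \frac{5}{6}}{-30 + 53} \cdot \frac{33}{4} + 130 = \frac{263}{6 \cdot 23} \cdot \frac{33}{4} + 130 = \frac{263}{6} \cdot \frac{1}{23} \cdot \frac{33}{4} + 130 = \frac{263}{138} \cdot \frac{33}{4} + 130 = \frac{2893}{184} + 130 = \frac{26813}{184}$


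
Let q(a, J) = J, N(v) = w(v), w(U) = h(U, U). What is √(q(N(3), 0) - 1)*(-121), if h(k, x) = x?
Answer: -121*I ≈ -121.0*I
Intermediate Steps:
w(U) = U
N(v) = v
√(q(N(3), 0) - 1)*(-121) = √(0 - 1)*(-121) = √(-1)*(-121) = I*(-121) = -121*I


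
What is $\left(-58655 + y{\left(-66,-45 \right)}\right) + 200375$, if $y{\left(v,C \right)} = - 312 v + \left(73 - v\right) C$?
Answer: $156057$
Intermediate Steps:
$y{\left(v,C \right)} = - 312 v + C \left(73 - v\right)$
$\left(-58655 + y{\left(-66,-45 \right)}\right) + 200375 = \left(-58655 - \left(-17307 + 2970\right)\right) + 200375 = \left(-58655 - -14337\right) + 200375 = \left(-58655 + 14337\right) + 200375 = -44318 + 200375 = 156057$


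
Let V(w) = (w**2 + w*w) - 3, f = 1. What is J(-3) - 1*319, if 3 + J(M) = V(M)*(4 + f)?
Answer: -247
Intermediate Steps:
V(w) = -3 + 2*w**2 (V(w) = (w**2 + w**2) - 3 = 2*w**2 - 3 = -3 + 2*w**2)
J(M) = -18 + 10*M**2 (J(M) = -3 + (-3 + 2*M**2)*(4 + 1) = -3 + (-3 + 2*M**2)*5 = -3 + (-15 + 10*M**2) = -18 + 10*M**2)
J(-3) - 1*319 = (-18 + 10*(-3)**2) - 1*319 = (-18 + 10*9) - 319 = (-18 + 90) - 319 = 72 - 319 = -247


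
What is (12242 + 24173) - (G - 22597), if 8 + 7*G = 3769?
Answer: 409323/7 ≈ 58475.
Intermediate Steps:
G = 3761/7 (G = -8/7 + (⅐)*3769 = -8/7 + 3769/7 = 3761/7 ≈ 537.29)
(12242 + 24173) - (G - 22597) = (12242 + 24173) - (3761/7 - 22597) = 36415 - 1*(-154418/7) = 36415 + 154418/7 = 409323/7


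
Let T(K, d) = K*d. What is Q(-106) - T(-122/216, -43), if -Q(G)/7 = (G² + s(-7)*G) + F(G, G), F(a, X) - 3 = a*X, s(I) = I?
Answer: -17554675/108 ≈ -1.6254e+5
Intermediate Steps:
F(a, X) = 3 + X*a (F(a, X) = 3 + a*X = 3 + X*a)
Q(G) = -21 - 14*G² + 49*G (Q(G) = -7*((G² - 7*G) + (3 + G*G)) = -7*((G² - 7*G) + (3 + G²)) = -7*(3 - 7*G + 2*G²) = -21 - 14*G² + 49*G)
Q(-106) - T(-122/216, -43) = (-21 - 14*(-106)² + 49*(-106)) - (-122/216)*(-43) = (-21 - 14*11236 - 5194) - (-122*1/216)*(-43) = (-21 - 157304 - 5194) - (-61)*(-43)/108 = -162519 - 1*2623/108 = -162519 - 2623/108 = -17554675/108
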